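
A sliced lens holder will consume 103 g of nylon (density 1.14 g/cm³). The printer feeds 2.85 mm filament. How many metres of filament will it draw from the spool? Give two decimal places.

Extruded volume: 103/1.14 = 90.3509 cm³ (90350.9 mm³).
A = π r² = π × 1.425² = 6.3794 mm².
L = V/A = 90350.9/6.3794 = 14162.92 mm → 14.16 m.

14.16 m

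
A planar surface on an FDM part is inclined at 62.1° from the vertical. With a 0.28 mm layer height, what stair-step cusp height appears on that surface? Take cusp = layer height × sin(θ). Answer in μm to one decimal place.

sin(62.1°) = 0.8838, so cusp = 0.28 × 0.8838 = 0.247464 mm → 247.5 μm.

247.5 μm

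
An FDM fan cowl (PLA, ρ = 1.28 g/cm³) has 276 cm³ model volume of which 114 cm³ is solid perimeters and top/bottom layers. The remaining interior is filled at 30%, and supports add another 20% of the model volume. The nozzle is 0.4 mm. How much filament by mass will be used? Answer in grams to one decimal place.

278.8 g

Infill region = 276 − 114, so 162 cm³.
Deposited infill: 0.30 × 162 → 48.6 cm³.
Support = 0.20 × 276 = 55.2 cm³.
Total printed volume: 114 + 48.6 + 55.2 → 217.8 cm³.
Mass = 217.8 × 1.28, so 278.784 g.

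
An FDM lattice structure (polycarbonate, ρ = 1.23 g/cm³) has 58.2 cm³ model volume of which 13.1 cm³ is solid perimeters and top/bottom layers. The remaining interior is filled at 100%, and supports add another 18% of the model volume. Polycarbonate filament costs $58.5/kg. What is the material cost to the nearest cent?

Volume inside the shell = 58.2 − 13.1 = 45.1 cm³.
Deposited infill = 1.00 × 45.1, so 45.1 cm³.
Support = 0.18 × 58.2, so 10.476 cm³.
Total extruded = 13.1 + 45.1 + 10.476 = 68.676 cm³.
Mass = 68.676 × 1.23 = 84.47148 g.
Cost = 84.47148 g / 1000 × $58.5/kg = $4.94.

$4.94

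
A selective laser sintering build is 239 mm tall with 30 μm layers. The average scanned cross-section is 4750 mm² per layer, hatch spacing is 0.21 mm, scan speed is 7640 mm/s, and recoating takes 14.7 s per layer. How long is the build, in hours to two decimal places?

Layer count = ceil(239 / 0.03) = 7967.
Per-layer scan distance = 4750 / 0.21 = 22619 mm.
Laser time per layer: 22619 / 7640 → 2.9606 s.
Per-layer time = 2.9606 + 14.7 = 17.6606 s.
7967 layers × 17.6606 s/layer = 140702.0002 s, i.e. 39.08 hours.

39.08 hours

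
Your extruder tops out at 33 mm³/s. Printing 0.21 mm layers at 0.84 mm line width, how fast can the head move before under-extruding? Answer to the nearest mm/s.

Bead cross-section = 0.21 × 0.84, so 0.1764 mm².
v_max = Q/A = 33/0.1764 = 187.07 mm/s → 187 mm/s.

187 mm/s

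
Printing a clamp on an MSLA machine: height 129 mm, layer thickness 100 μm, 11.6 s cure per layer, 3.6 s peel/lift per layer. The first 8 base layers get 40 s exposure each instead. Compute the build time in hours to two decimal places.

5.51 hours

Number of layers: 129 / 0.1 → 1290 (rounded up).
Bottom layers: 8 × (40 + 3.6) → 348.8 s.
Normal layers = 1282 × (11.6 + 3.6) = 19486.4 s.
Sum: 348.8 + 19486.4 = 19835.2 s → 5.51 hours.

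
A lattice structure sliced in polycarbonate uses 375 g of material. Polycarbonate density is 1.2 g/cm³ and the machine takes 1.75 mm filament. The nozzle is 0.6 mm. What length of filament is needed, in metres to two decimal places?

Extruded volume: 375/1.2 = 312.5 cm³ (312500 mm³).
A = π r² = π × 0.875² = 2.4053 mm².
L = V/A = 312500/2.4053 = 129921.42 mm → 129.92 m.

129.92 m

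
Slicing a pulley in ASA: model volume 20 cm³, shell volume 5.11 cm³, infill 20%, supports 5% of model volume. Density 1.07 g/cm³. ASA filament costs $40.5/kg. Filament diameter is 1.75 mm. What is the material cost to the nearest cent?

$0.39

Interior volume: 20 − 5.11 → 14.89 cm³.
Infill volume = 0.20 × 14.89, so 2.978 cm³.
Support = 0.05 × 20 = 1 cm³.
Total extruded: 5.11 + 2.978 + 1 → 9.088 cm³.
Mass: 9.088 × 1.07 → 9.72416 g.
Cost = 9.72416 g / 1000 × $40.5/kg = $0.39.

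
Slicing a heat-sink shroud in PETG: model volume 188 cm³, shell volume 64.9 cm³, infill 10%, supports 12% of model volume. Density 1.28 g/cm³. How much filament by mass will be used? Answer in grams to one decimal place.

127.7 g

Interior volume = 188 − 64.9 = 123.1 cm³.
Infill deposited = 0.10 × 123.1 = 12.31 cm³.
Support = 0.12 × 188 = 22.56 cm³.
Deposited volume: 64.9 + 12.31 + 22.56 → 99.77 cm³.
Mass: 99.77 × 1.28 → 127.7056 g.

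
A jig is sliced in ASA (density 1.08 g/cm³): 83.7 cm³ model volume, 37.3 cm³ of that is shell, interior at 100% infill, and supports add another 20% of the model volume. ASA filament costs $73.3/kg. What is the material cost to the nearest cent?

Infill region: 83.7 − 37.3 → 46.4 cm³.
Deposited infill = 1.00 × 46.4 = 46.4 cm³.
Support = 0.20 × 83.7, so 16.74 cm³.
Total extruded = 37.3 + 46.4 + 16.74, so 100.44 cm³.
Mass = 100.44 × 1.08 = 108.4752 g.
At $73.3/kg: 108.4752/1000 × 73.3 = $7.95.

$7.95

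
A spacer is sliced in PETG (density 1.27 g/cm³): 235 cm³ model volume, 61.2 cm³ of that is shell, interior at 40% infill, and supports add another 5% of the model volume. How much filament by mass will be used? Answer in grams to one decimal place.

180.9 g

Infill region: 235 − 61.2 → 173.8 cm³.
Infill volume = 0.40 × 173.8, so 69.52 cm³.
Support = 0.05 × 235, so 11.75 cm³.
Total extruded = 61.2 + 69.52 + 11.75, so 142.47 cm³.
Mass: 142.47 × 1.27 → 180.9369 g.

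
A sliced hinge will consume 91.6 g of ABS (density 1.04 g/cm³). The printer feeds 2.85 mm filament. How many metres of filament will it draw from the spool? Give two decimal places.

13.81 m

Volume = 91.6 g / 1.04 g·cm⁻³ = 88.0769 cm³ = 88076.9 mm³.
Filament cross-section = π × (2.85/2)² = 6.3794 mm².
Length = 88076.9 / 6.3794 = 13806.46 mm = 13.81 m.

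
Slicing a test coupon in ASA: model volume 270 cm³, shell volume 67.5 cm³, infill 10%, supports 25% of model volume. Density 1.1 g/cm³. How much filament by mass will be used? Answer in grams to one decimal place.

170.8 g

Volume inside the shell = 270 − 67.5, so 202.5 cm³.
Infill deposited: 0.10 × 202.5 → 20.25 cm³.
Support = 0.25 × 270, so 67.5 cm³.
Total printed volume = 67.5 + 20.25 + 67.5 = 155.25 cm³.
Mass = 155.25 × 1.1, so 170.775 g.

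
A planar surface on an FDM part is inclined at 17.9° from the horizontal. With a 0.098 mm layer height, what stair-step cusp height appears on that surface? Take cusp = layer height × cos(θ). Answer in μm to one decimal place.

Cusp = layer height × cos(17.9°) = 0.098 × 0.9516 = 0.093257 mm = 93.3 μm.

93.3 μm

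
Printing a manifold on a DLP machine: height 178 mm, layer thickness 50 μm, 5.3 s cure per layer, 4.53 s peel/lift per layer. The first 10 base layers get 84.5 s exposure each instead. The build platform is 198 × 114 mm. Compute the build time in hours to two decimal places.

9.94 hours

Number of layers: 178 / 0.05 → 3560 (rounded up).
Base layers = 10 × (84.5 + 4.53), so 890.3 s.
Normal layers: 3550 × (5.3 + 4.53) → 34896.5 s.
Total = 890.3 + 34896.5 = 35786.8 s = 9.94 hours.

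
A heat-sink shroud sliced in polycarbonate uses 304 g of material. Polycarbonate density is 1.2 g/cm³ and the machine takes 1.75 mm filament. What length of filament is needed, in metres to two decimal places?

105.32 m

Volume = 304 g / 1.2 g·cm⁻³ = 253.3333 cm³ = 253333.3 mm³.
Filament cross-section = π × (1.75/2)² = 2.4053 mm².
Length = 253333.3 / 2.4053 = 105322.95 mm = 105.32 m.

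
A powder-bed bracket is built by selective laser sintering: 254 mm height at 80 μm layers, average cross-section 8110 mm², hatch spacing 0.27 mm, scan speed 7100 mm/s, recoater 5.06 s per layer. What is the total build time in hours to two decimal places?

Layers = ⌈254/0.08⌉ = 3175.
Scan path per layer: 8110 / 0.27 → 30037 mm.
Laser time per layer = 30037 / 7100 = 4.2306 s.
Layer cycle = 4.2306 + 5.06 = 9.2906 s.
Total: 3175 × 9.2906 s = 29497.655 s → 8.19 hours.

8.19 hours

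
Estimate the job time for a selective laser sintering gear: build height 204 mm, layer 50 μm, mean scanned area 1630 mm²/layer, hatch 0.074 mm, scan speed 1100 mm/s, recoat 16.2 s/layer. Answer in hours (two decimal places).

41.05 hours

Layers = ⌈204/0.05⌉ = 4080.
Per-layer scan distance: 1630 / 0.074 → 22027 mm.
Per-layer scan time = 22027 / 1100, so 20.0245 s.
Time per layer: 20.0245 + 16.2 → 36.2245 s.
Build time = 4080 × 36.2245 = 147795.96 s = 41.05 hours.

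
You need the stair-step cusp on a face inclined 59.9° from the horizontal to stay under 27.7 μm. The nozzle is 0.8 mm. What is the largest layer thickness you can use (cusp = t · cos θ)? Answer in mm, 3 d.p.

0.055 mm

t = h_c / cos θ = 0.0277 / 0.5015 = 0.055 mm.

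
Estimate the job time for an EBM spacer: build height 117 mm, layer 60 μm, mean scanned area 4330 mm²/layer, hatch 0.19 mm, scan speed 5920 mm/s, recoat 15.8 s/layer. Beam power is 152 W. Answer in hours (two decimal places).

Layer count = ceil(117 / 0.06) = 1950.
Hatch length per layer = 4330 / 0.19, so 22789.5 mm.
Beam time per layer = 22789.5 / 5920, so 3.8496 s.
Time per layer: 3.8496 + 15.8 → 19.6496 s.
1950 layers × 19.6496 s/layer = 38316.72 s, i.e. 10.64 hours.

10.64 hours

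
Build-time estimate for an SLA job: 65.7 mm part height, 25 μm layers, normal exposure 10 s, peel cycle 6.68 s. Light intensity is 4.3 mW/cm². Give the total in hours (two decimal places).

12.18 hours

Layers = ⌈65.7/0.025⌉ = 2628.
Each layer takes: 10 + 6.68 → 16.68 s.
Total = 2628 × 16.68 = 43835.04 s = 12.18 hours.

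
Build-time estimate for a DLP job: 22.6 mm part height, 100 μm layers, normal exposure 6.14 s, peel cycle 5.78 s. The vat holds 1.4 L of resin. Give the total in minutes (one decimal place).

44.9 minutes

Layer count = ceil(22.6 / 0.1) = 226.
Cycle time = 6.14 + 5.78 = 11.92 s.
Total = 226 × 11.92 = 2693.92 s = 44.9 minutes.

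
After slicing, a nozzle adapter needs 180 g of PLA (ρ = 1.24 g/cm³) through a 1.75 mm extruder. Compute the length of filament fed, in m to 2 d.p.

60.35 m

Volume = 180 g / 1.24 g·cm⁻³ = 145.1613 cm³ = 145161.3 mm³.
A = π r² = π × 0.875² = 2.4053 mm².
Length = 145161.3 / 2.4053 = 60350.6 mm = 60.35 m.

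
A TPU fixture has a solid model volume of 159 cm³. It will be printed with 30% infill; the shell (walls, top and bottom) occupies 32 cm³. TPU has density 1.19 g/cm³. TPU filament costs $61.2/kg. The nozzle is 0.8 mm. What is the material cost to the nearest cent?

$5.11

Volume inside the shell = 159 − 32, so 127 cm³.
Infill deposited = 0.30 × 127 = 38.1 cm³.
Total extruded = 32 + 38.1 = 70.1 cm³.
Mass: 70.1 × 1.19 → 83.419 g.
Cost = 83.419 g / 1000 × $61.2/kg = $5.11.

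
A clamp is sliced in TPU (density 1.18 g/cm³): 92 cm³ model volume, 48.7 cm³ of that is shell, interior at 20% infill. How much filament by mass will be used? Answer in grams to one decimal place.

67.7 g

Volume inside the shell: 92 − 48.7 → 43.3 cm³.
Infill volume = 0.20 × 43.3 = 8.66 cm³.
Deposited volume = 48.7 + 8.66, so 57.36 cm³.
Mass = 57.36 × 1.18, so 67.6848 g.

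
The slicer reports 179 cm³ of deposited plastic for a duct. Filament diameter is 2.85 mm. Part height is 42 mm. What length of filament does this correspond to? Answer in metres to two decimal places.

28.06 m

Filament cross-section = π × (2.85/2)² = 6.3794 mm².
Length = 179 cm³ / 6.3794 mm² = 179000 / 6.3794 = 28059.07 mm = 28.06 m.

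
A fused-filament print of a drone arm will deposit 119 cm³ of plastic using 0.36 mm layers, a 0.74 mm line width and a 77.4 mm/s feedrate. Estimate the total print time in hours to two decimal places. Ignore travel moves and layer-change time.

1.60 hours

Line area = 0.36 × 0.74 = 0.2664 mm².
Path length: 119000 mm³ / 0.2664 mm² → 446696.7 mm.
Extrusion time = 446696.7 / 77.4 = 5771.3 s.
In the requested units: 5771.3 s = 1.60 hours.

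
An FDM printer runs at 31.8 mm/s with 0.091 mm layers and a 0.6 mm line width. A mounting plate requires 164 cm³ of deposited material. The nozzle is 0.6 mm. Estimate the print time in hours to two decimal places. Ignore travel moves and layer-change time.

26.24 hours

Bead cross-section = 0.091 × 0.6 = 0.0546 mm².
Toolpath length = 164 cm³ / 0.0546 mm² = 164000 / 0.0546 = 3003663 mm.
Print-move time: 3003663 / 31.8 → 94454.8 s.
That's 94454.8 s → 26.24 hours.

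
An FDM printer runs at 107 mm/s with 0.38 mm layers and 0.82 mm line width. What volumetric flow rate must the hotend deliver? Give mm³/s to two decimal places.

A: 0.38 × 0.82 → 0.3116 mm².
Q = v·A = 107 × 0.3116 = 33.34 mm³/s.

33.34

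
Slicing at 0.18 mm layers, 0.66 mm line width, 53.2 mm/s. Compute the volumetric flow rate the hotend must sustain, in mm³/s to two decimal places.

A = 0.18 × 0.66, so 0.1188 mm².
Volumetric flow = 53.2 × 0.1188 = 6.32 mm³/s.

6.32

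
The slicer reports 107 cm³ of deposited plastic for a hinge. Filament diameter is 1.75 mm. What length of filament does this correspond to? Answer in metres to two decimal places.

44.49 m

A = π r² = π × 0.875² = 2.4053 mm².
Length = 107 cm³ / 2.4053 mm² = 107000 / 2.4053 = 44485.1 mm = 44.49 m.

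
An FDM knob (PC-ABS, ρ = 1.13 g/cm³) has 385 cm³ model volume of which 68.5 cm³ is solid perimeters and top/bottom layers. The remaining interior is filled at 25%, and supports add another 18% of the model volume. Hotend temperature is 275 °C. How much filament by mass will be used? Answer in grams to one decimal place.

245.1 g

Infill region: 385 − 68.5 → 316.5 cm³.
Infill deposited = 0.25 × 316.5, so 79.125 cm³.
Support = 0.18 × 385 = 69.3 cm³.
Total printed volume = 68.5 + 79.125 + 69.3, so 216.925 cm³.
Mass: 216.925 × 1.13 → 245.12525 g.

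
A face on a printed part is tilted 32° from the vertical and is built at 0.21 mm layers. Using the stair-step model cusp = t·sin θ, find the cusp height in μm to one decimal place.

h_c = t·sin θ = 0.21 × 0.5299 = 0.111279 mm (111.3 μm).

111.3 μm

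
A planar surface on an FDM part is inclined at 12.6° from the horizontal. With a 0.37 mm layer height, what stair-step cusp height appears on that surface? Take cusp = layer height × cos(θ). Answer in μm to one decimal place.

Cusp = layer height × cos(12.6°) = 0.37 × 0.9759 = 0.361083 mm = 361.1 μm.

361.1 μm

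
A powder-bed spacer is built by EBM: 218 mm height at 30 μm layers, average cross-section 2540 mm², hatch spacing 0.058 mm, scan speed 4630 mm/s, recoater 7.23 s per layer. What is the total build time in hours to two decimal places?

33.69 hours

Layer count = ceil(218 / 0.03) = 7267.
Scan path per layer: 2540 / 0.058 → 43793.1 mm.
Scan time per layer = 43793.1 / 4630, so 9.4586 s.
Per-layer time = 9.4586 + 7.23, so 16.6886 s.
7267 layers × 16.6886 s/layer = 121276.0562 s, i.e. 33.69 hours.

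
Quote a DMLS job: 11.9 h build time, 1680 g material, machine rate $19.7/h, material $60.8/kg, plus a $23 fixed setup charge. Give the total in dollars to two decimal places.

$359.57

Time charge = 19.7 × 11.9, so $234.43.
Material cost: 60.8 × 1680/1000 → $102.144.
Total = 234.43 + 102.144 + 23 = 359.574 ≈ $359.57.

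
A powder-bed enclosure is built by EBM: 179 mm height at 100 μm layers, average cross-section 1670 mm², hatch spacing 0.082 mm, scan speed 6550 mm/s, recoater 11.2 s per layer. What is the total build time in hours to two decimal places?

7.11 hours

Layers = ⌈179/0.1⌉ = 1790.
Hatch length per layer: 1670 / 0.082 → 20365.9 mm.
Scan time per layer: 20365.9 / 6550 → 3.1093 s.
Time per layer = 3.1093 + 11.2, so 14.3093 s.
1790 layers × 14.3093 s/layer = 25613.647 s, i.e. 7.11 hours.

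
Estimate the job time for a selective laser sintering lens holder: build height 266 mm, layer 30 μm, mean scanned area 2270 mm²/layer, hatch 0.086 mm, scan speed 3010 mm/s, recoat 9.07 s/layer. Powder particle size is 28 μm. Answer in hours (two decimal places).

43.94 hours

Layer count = ceil(266 / 0.03) = 8867.
Hatch length per layer = 2270 / 0.086, so 26395.3 mm.
Per-layer scan time: 26395.3 / 3010 → 8.7692 s.
Layer cycle = 8.7692 + 9.07, so 17.8392 s.
Total: 8867 × 17.8392 s = 158180.1864 s → 43.94 hours.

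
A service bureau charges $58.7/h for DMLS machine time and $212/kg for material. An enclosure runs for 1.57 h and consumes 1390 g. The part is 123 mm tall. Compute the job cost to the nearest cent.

Machine-time cost: 58.7 × 1.57 → $92.159.
Material cost = 212 × 1390/1000 = $294.68.
Total = 92.159 + 294.68 = 386.839 ≈ $386.84.

$386.84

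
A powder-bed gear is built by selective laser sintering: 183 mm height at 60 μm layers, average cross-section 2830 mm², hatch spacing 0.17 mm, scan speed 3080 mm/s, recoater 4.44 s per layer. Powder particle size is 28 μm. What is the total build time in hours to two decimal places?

Layer count = ceil(183 / 0.06) = 3050.
Hatch length per layer = 2830 / 0.17 = 16647.1 mm.
Per-layer scan time: 16647.1 / 3080 → 5.4049 s.
Per-layer time: 5.4049 + 4.44 → 9.8449 s.
3050 layers × 9.8449 s/layer = 30026.945 s, i.e. 8.34 hours.

8.34 hours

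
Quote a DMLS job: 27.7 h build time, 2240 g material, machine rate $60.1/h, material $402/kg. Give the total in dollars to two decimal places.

$2565.25

Time charge: 60.1 × 27.7 → $1664.77.
Material charge: 402 × 2240/1000 → $900.48.
Total = 1664.77 + 900.48 = $2565.25.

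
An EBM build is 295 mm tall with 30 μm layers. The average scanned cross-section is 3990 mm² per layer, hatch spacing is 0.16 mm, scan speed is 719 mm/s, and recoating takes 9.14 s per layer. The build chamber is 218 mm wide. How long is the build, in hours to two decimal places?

Layer count = ceil(295 / 0.03) = 9834.
Hatch length per layer: 3990 / 0.16 → 24937.5 mm.
Scan time per layer = 24937.5 / 719, so 34.6836 s.
Per-layer time = 34.6836 + 9.14 = 43.8236 s.
Total: 9834 × 43.8236 s = 430961.2824 s → 119.71 hours.

119.71 hours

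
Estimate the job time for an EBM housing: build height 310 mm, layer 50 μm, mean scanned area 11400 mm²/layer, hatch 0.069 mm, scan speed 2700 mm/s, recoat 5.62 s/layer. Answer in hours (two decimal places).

115.06 hours

Layer count = ceil(310 / 0.05) = 6200.
Hatch length per layer = 11400 / 0.069 = 165217.4 mm.
Scan time per layer: 165217.4 / 2700 → 61.1916 s.
Per-layer time = 61.1916 + 5.62 = 66.8116 s.
6200 layers × 66.8116 s/layer = 414231.92 s, i.e. 115.06 hours.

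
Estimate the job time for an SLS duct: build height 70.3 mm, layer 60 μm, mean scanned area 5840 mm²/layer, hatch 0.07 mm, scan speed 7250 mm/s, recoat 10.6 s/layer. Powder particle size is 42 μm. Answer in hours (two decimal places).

7.20 hours

Number of layers: 70.3 / 0.06 → 1172 (rounded up).
Scan path per layer: 5840 / 0.07 → 83428.6 mm.
Per-layer scan time: 83428.6 / 7250 → 11.5074 s.
Per-layer time = 11.5074 + 10.6, so 22.1074 s.
1172 layers × 22.1074 s/layer = 25909.8728 s, i.e. 7.20 hours.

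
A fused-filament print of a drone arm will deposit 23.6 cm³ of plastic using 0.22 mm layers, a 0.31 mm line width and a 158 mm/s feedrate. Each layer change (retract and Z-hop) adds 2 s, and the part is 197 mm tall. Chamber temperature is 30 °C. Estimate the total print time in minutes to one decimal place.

66.4 minutes

Line area = 0.22 × 0.31 = 0.0682 mm².
Toolpath length = 23.6 cm³ / 0.0682 mm² = 23600 / 0.0682 = 346041.1 mm.
Print-move time = 346041.1 / 158 = 2190.1 s.
Number of layers: 197 / 0.22 → 896 (rounded up).
Layer-change overhead = 896 × 2 = 1792 s.
Total = 2190.1 + 1792 = 3982.1 s = 66.4 minutes.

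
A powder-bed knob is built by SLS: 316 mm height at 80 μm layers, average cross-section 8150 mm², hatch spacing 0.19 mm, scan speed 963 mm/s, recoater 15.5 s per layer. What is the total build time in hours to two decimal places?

65.88 hours

Layer count = ceil(316 / 0.08) = 3950.
Hatch length per layer: 8150 / 0.19 → 42894.7 mm.
Per-layer scan time: 42894.7 / 963 → 44.5428 s.
Layer cycle = 44.5428 + 15.5, so 60.0428 s.
Build time = 3950 × 60.0428 = 237169.06 s = 65.88 hours.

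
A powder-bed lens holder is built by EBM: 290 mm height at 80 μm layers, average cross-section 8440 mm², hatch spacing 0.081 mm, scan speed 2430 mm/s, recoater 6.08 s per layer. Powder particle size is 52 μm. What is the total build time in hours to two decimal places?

49.30 hours

Layer count = ceil(290 / 0.08) = 3625.
Scan path per layer = 8440 / 0.081, so 104197.5 mm.
Beam time per layer: 104197.5 / 2430 → 42.8796 s.
Per-layer time = 42.8796 + 6.08 = 48.9596 s.
3625 layers × 48.9596 s/layer = 177478.55 s, i.e. 49.30 hours.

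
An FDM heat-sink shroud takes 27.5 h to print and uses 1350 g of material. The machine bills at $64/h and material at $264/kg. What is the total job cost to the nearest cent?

$2116.40

Machine-time cost = 64 × 27.5 = $1760.00.
Material charge = 264 × 1350/1000, so $356.40.
Total = 1760.00 + 356.40 = $2116.40.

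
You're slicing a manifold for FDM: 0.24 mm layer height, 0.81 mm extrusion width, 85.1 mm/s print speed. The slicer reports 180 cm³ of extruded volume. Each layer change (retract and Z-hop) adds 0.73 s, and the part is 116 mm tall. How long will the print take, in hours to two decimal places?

Bead cross-section = 0.24 × 0.81, so 0.1944 mm².
Total extruded path = 180000/0.1944 = 925925.9 mm.
Extrusion time = 925925.9 / 85.1, so 10880.4 s.
Layers = ⌈116/0.24⌉ = 484.
Z-hop total: 484 × 0.73 → 353.32 s.
Total = 10880.4 + 353.32 = 11233.72 s = 3.12 hours.

3.12 hours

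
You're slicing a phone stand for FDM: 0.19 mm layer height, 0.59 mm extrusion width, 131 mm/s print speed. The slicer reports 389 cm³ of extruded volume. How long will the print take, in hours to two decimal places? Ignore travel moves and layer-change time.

7.36 hours

Line area = 0.19 × 0.59 = 0.1121 mm².
Total extruded path = 389000/0.1121 = 3470116 mm.
Time extruding = 3470116 / 131, so 26489.4 s.
That's 26489.4 s → 7.36 hours.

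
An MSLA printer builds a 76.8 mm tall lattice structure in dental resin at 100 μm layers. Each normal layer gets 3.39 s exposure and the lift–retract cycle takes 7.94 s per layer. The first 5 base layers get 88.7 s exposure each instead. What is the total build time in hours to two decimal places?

2.54 hours

Layer count = ceil(76.8 / 0.1) = 768.
Burn-in layers = 5 × (88.7 + 7.94) = 483.2 s.
Regular layers = 763 × (3.39 + 7.94) = 8644.79 s.
Sum: 483.2 + 8644.79 = 9127.99 s → 2.54 hours.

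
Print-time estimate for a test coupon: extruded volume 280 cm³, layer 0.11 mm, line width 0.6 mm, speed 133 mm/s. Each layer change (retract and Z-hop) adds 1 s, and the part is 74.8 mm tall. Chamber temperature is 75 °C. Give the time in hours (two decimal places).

Bead cross-section = 0.11 × 0.6 = 0.066 mm².
Total extruded path = 280000/0.066 = 4242424.2 mm.
Print-move time = 4242424.2 / 133, so 31897.9 s.
Layers = ⌈74.8/0.11⌉ = 680.
Z-hop total: 680 × 1 → 680 s.
Altogether 31897.9 + 680 = 32577.9 s, i.e. 9.05 hours.

9.05 hours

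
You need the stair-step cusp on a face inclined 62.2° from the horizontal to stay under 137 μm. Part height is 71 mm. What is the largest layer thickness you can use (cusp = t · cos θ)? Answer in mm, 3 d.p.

Layer height = cusp / cos(62.2°) = 0.137 / 0.4664 = 0.294 mm.

0.294 mm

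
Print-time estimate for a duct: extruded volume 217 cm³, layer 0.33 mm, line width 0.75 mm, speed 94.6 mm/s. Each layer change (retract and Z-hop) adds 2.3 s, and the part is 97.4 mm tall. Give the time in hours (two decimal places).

2.76 hours

Extrusion cross-section: 0.33 × 0.75 → 0.2475 mm².
Path length: 217000 mm³ / 0.2475 mm² → 876767.7 mm.
Time extruding: 876767.7 / 94.6 → 9268.2 s.
Number of layers: 97.4 / 0.33 → 296 (rounded up).
Layer-change overhead: 296 × 2.3 → 680.8 s.
Altogether 9268.2 + 680.8 = 9949 s, i.e. 2.76 hours.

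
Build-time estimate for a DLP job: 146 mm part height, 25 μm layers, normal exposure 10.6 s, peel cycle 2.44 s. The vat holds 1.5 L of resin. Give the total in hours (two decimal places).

Layer count = ceil(146 / 0.025) = 5840.
Each layer takes = 10.6 + 2.44 = 13.04 s.
Build time: 5840 × 13.04 s = 76153.6 s, i.e. 21.15 hours.

21.15 hours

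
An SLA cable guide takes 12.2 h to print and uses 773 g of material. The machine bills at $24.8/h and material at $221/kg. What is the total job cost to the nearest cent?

Machine-time cost: 24.8 × 12.2 → $302.56.
Material cost = 221 × 773/1000 = $170.833.
Total = 302.56 + 170.833 = 473.393 ≈ $473.39.

$473.39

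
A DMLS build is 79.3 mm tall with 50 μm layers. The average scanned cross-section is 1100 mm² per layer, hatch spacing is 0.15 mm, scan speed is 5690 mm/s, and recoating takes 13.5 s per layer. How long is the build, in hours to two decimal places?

6.52 hours

Layers = ⌈79.3/0.05⌉ = 1586.
Hatch length per layer = 1100 / 0.15 = 7333.3 mm.
Scan time per layer = 7333.3 / 5690 = 1.2888 s.
Per-layer time: 1.2888 + 13.5 → 14.7888 s.
Build time = 1586 × 14.7888 = 23455.0368 s = 6.52 hours.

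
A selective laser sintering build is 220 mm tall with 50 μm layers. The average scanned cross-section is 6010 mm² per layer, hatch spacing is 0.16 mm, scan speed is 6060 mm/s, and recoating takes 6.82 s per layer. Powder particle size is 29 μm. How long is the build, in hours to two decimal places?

15.91 hours

Layers = ⌈220/0.05⌉ = 4400.
Per-layer scan distance = 6010 / 0.16, so 37562.5 mm.
Scan time per layer = 37562.5 / 6060 = 6.1984 s.
Per-layer time: 6.1984 + 6.82 → 13.0184 s.
Build time = 4400 × 13.0184 = 57280.96 s = 15.91 hours.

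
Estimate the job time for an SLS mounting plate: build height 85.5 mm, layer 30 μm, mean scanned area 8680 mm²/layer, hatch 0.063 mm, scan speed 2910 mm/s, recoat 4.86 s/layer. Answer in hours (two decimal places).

Layers = ⌈85.5/0.03⌉ = 2850.
Hatch length per layer = 8680 / 0.063 = 137777.8 mm.
Laser time per layer = 137777.8 / 2910, so 47.3463 s.
Layer cycle: 47.3463 + 4.86 → 52.2063 s.
Build time = 2850 × 52.2063 = 148787.955 s = 41.33 hours.

41.33 hours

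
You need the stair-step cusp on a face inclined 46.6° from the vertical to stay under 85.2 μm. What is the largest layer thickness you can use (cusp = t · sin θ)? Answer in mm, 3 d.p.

sin(46.6°) = 0.7266; t_max = 0.0852/0.7266 = 0.117 mm.

0.117 mm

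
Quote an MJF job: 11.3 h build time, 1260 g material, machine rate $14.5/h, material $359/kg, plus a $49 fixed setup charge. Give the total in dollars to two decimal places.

Machine-time cost: 14.5 × 11.3 → $163.85.
Material charge = 359 × 1260/1000, so $452.34.
Adding setup: 163.85 + 452.34 + 49 → $665.19.

$665.19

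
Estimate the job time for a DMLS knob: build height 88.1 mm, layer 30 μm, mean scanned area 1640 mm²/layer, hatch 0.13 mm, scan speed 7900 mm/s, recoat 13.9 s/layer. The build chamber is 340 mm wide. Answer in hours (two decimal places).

12.64 hours

Layer count = ceil(88.1 / 0.03) = 2937.
Hatch length per layer: 1640 / 0.13 → 12615.4 mm.
Laser time per layer: 12615.4 / 7900 → 1.5969 s.
Layer cycle = 1.5969 + 13.9, so 15.4969 s.
2937 layers × 15.4969 s/layer = 45514.3953 s, i.e. 12.64 hours.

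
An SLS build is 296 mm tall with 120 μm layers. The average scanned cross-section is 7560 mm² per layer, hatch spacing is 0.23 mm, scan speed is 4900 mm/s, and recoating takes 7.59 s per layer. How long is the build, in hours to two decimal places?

Number of layers: 296 / 0.12 → 2467 (rounded up).
Hatch length per layer: 7560 / 0.23 → 32869.6 mm.
Per-layer scan time = 32869.6 / 4900, so 6.7081 s.
Per-layer time = 6.7081 + 7.59, so 14.2981 s.
Build time = 2467 × 14.2981 = 35273.4127 s = 9.80 hours.

9.80 hours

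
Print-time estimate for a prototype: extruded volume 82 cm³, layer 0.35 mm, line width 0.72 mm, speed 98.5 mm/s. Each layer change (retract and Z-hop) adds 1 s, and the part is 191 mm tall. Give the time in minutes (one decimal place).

Line area = 0.35 × 0.72 = 0.252 mm².
Total extruded path = 82000/0.252 = 325396.8 mm.
Extrusion time = 325396.8 / 98.5 = 3303.5 s.
Layers = ⌈191/0.35⌉ = 546.
Z-hop total = 546 × 1, so 546 s.
Total = 3303.5 + 546 = 3849.5 s = 64.2 minutes.

64.2 minutes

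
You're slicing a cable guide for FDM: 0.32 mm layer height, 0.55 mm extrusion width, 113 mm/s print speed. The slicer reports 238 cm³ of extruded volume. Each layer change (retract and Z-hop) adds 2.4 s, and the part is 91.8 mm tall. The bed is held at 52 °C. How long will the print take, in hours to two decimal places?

Line area: 0.32 × 0.55 → 0.176 mm².
Total extruded path = 238000/0.176 = 1352272.7 mm.
Extrusion time: 1352272.7 / 113 → 11967 s.
Number of layers: 91.8 / 0.32 → 287 (rounded up).
Layer-change overhead = 287 × 2.4 = 688.8 s.
Total = 11967 + 688.8 = 12655.8 s = 3.52 hours.

3.52 hours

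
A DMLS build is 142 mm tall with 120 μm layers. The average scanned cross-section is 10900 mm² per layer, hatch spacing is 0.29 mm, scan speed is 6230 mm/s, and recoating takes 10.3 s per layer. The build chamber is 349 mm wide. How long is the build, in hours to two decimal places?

5.37 hours

Layers = ⌈142/0.12⌉ = 1184.
Scan path per layer: 10900 / 0.29 → 37586.2 mm.
Per-layer scan time = 37586.2 / 6230, so 6.0331 s.
Per-layer time = 6.0331 + 10.3, so 16.3331 s.
Total: 1184 × 16.3331 s = 19338.3904 s → 5.37 hours.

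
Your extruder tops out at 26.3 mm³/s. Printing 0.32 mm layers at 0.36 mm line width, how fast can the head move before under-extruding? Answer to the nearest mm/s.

Bead cross-section: 0.32 × 0.36 → 0.1152 mm².
Max speed = 26.3 / 0.1152 = 228.30 ≈ 228 mm/s.

228 mm/s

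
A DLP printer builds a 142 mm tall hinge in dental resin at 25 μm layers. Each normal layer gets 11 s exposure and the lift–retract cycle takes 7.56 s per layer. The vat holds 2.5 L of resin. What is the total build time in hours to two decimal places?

29.28 hours

Number of layers: 142 / 0.025 → 5680 (rounded up).
Cycle time = 11 + 7.56, so 18.56 s.
Build time: 5680 × 18.56 s = 105420.8 s, i.e. 29.28 hours.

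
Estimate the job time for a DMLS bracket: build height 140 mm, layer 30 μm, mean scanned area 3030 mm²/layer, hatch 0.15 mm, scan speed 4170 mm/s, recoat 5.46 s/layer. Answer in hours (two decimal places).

13.36 hours

Layer count = ceil(140 / 0.03) = 4667.
Scan path per layer = 3030 / 0.15, so 20200 mm.
Scan time per layer = 20200 / 4170 = 4.8441 s.
Per-layer time = 4.8441 + 5.46 = 10.3041 s.
Build time = 4667 × 10.3041 = 48089.2347 s = 13.36 hours.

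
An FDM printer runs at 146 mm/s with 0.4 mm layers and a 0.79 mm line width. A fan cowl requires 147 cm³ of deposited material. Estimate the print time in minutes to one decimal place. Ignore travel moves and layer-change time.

Bead cross-section = 0.4 × 0.79 = 0.316 mm².
Path length: 147000 mm³ / 0.316 mm² → 465189.9 mm.
Extrusion time = 465189.9 / 146 = 3186.2 s.
In the requested units: 3186.2 s = 53.1 minutes.

53.1 minutes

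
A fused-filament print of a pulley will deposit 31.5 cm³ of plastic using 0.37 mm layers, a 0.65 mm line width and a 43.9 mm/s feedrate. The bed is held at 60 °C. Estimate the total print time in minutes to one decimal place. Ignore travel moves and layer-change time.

Extrusion cross-section: 0.37 × 0.65 → 0.2405 mm².
Path length: 31500 mm³ / 0.2405 mm² → 130977.1 mm.
Extrusion time: 130977.1 / 43.9 → 2983.5 s.
Converting: 2983.5 s = 49.7 minutes.

49.7 minutes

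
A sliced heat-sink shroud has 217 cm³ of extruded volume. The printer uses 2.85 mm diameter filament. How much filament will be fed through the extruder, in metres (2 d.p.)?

Filament cross-section = π × (2.85/2)² = 6.3794 mm².
Length = 217 cm³ / 6.3794 mm² = 217000 / 6.3794 = 34015.74 mm = 34.02 m.

34.02 m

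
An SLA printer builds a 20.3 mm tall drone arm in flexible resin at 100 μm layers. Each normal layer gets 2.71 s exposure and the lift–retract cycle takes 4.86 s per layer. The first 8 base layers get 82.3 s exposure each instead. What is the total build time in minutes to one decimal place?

36.2 minutes

Layers = ⌈20.3/0.1⌉ = 203.
Burn-in layers = 8 × (82.3 + 4.86), so 697.28 s.
Remaining layers = 195 × (2.71 + 4.86) = 1476.15 s.
Sum: 697.28 + 1476.15 = 2173.43 s → 36.2 minutes.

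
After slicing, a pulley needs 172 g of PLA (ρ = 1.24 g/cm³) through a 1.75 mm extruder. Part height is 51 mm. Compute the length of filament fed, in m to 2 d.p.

Volume = 172 g / 1.24 g·cm⁻³ = 138.7097 cm³ = 138709.7 mm³.
Cross-section of 1.75 mm filament: π·(1.75/2)² = 2.4053 mm².
L = V/A = 138709.7/2.4053 = 57668.36 mm → 57.67 m.

57.67 m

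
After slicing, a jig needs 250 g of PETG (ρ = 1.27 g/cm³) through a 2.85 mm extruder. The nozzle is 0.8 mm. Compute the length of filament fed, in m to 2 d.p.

Extruded volume: 250/1.27 = 196.8504 cm³ (196850.4 mm³).
Filament cross-section = π × (2.85/2)² = 6.3794 mm².
L = V/A = 196850.4/6.3794 = 30857.2 mm → 30.86 m.

30.86 m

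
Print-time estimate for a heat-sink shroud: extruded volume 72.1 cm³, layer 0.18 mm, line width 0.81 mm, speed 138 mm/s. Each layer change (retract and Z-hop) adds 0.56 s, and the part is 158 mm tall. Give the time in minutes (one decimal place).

Bead cross-section: 0.18 × 0.81 → 0.1458 mm².
Path length: 72100 mm³ / 0.1458 mm² → 494513 mm.
Extrusion time: 494513 / 138 → 3583.4 s.
Layer count = ceil(158 / 0.18) = 878.
Layer-change overhead = 878 × 0.56 = 491.68 s.
Altogether 3583.4 + 491.68 = 4075.08 s, i.e. 67.9 minutes.

67.9 minutes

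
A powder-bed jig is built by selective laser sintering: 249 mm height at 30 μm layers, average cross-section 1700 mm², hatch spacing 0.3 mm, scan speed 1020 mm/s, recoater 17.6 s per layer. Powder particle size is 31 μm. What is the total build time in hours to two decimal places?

53.39 hours

Number of layers: 249 / 0.03 → 8300 (rounded up).
Scan path per layer = 1700 / 0.3 = 5666.7 mm.
Laser time per layer = 5666.7 / 1020 = 5.5556 s.
Layer cycle = 5.5556 + 17.6 = 23.1556 s.
Total: 8300 × 23.1556 s = 192191.48 s → 53.39 hours.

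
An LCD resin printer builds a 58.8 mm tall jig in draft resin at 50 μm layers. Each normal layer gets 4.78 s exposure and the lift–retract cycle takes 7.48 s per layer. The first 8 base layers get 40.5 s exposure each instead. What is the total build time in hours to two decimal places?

Number of layers: 58.8 / 0.05 → 1176 (rounded up).
Bottom layers: 8 × (40.5 + 7.48) → 383.84 s.
Normal layers = 1168 × (4.78 + 7.48) = 14319.68 s.
Total = 383.84 + 14319.68 = 14703.52 s = 4.08 hours.

4.08 hours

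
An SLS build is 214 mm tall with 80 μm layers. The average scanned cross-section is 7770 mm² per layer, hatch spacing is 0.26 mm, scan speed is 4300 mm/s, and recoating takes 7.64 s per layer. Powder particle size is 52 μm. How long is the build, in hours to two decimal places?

Layer count = ceil(214 / 0.08) = 2675.
Hatch length per layer = 7770 / 0.26, so 29884.6 mm.
Per-layer scan time: 29884.6 / 4300 → 6.9499 s.
Per-layer time: 6.9499 + 7.64 → 14.5899 s.
Total: 2675 × 14.5899 s = 39027.9825 s → 10.84 hours.

10.84 hours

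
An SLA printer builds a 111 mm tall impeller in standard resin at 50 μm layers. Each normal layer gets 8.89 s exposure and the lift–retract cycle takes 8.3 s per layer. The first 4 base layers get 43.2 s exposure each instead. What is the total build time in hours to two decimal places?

Layer count = ceil(111 / 0.05) = 2220.
Base layers = 4 × (43.2 + 8.3) = 206 s.
Regular layers = 2216 × (8.89 + 8.3) = 38093.04 s.
Sum: 206 + 38093.04 = 38299.04 s → 10.64 hours.

10.64 hours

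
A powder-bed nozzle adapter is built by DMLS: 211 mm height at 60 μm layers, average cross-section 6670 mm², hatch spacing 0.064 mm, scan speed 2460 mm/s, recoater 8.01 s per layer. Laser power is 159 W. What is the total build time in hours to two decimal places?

Layers = ⌈211/0.06⌉ = 3517.
Per-layer scan distance = 6670 / 0.064, so 104218.8 mm.
Scan time per layer = 104218.8 / 2460, so 42.3654 s.
Time per layer = 42.3654 + 8.01 = 50.3754 s.
3517 layers × 50.3754 s/layer = 177170.2818 s, i.e. 49.21 hours.

49.21 hours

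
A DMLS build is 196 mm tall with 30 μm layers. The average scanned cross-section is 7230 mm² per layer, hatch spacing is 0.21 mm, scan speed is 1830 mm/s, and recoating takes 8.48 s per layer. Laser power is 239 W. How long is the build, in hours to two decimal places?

49.54 hours

Number of layers: 196 / 0.03 → 6534 (rounded up).
Scan path per layer = 7230 / 0.21, so 34428.6 mm.
Laser time per layer = 34428.6 / 1830 = 18.8134 s.
Layer cycle = 18.8134 + 8.48, so 27.2934 s.
6534 layers × 27.2934 s/layer = 178335.0756 s, i.e. 49.54 hours.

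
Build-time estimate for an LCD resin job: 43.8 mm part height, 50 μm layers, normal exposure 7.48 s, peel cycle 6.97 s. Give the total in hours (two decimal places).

3.52 hours

Layers = ⌈43.8/0.05⌉ = 876.
Cycle time = 7.48 + 6.97, so 14.45 s.
Total = 876 × 14.45 = 12658.2 s = 3.52 hours.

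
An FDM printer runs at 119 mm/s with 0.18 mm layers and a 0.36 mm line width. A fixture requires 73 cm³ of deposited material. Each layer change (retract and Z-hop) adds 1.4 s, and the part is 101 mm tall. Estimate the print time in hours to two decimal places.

2.85 hours

Bead cross-section = 0.18 × 0.36 = 0.0648 mm².
Total extruded path = 73000/0.0648 = 1126543.2 mm.
Extrusion time = 1126543.2 / 119, so 9466.7 s.
Layer count = ceil(101 / 0.18) = 562.
Non-print overhead: 562 × 1.4 → 786.8 s.
Altogether 9466.7 + 786.8 = 10253.5 s, i.e. 2.85 hours.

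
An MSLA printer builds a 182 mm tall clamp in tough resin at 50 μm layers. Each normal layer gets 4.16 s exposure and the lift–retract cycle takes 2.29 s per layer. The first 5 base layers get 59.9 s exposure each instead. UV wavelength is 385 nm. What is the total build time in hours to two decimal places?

6.60 hours

Layers = ⌈182/0.05⌉ = 3640.
Bottom layers: 5 × (59.9 + 2.29) → 310.95 s.
Normal layers: 3635 × (4.16 + 2.29) → 23445.75 s.
Sum: 310.95 + 23445.75 = 23756.7 s → 6.60 hours.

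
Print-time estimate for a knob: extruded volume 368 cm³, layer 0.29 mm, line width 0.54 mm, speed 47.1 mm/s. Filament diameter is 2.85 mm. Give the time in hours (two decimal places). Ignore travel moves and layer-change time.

13.86 hours

Extrusion cross-section: 0.29 × 0.54 → 0.1566 mm².
Path length: 368000 mm³ / 0.1566 mm² → 2349936.1 mm.
Extrusion time = 2349936.1 / 47.1, so 49892.5 s.
That's 49892.5 s → 13.86 hours.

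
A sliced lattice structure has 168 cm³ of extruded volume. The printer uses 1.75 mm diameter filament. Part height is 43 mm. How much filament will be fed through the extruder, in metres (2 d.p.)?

A = π r² = π × 0.875² = 2.4053 mm².
Length = 168 cm³ / 2.4053 mm² = 168000 / 2.4053 = 69845.76 mm = 69.85 m.

69.85 m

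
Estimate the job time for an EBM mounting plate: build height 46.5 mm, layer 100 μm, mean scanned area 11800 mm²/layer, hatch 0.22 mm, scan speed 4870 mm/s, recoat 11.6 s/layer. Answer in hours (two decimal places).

Layer count = ceil(46.5 / 0.1) = 465.
Per-layer scan distance = 11800 / 0.22 = 53636.4 mm.
Per-layer scan time: 53636.4 / 4870 → 11.0136 s.
Layer cycle: 11.0136 + 11.6 → 22.6136 s.
Total: 465 × 22.6136 s = 10515.324 s → 2.92 hours.

2.92 hours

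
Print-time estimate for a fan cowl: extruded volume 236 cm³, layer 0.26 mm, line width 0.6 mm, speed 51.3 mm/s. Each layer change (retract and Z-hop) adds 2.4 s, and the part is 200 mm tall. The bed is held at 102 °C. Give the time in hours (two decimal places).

8.70 hours

Bead cross-section = 0.26 × 0.6 = 0.156 mm².
Toolpath length = 236 cm³ / 0.156 mm² = 236000 / 0.156 = 1512820.5 mm.
Extrusion time = 1512820.5 / 51.3 = 29489.7 s.
Layers = ⌈200/0.26⌉ = 770.
Non-print overhead: 770 × 2.4 → 1848 s.
Total = 29489.7 + 1848 = 31337.7 s = 8.70 hours.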